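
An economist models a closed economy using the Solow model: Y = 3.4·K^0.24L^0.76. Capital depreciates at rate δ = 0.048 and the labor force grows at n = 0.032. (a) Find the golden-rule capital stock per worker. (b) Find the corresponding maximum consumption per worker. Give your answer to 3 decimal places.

(a) k_gold ≈ 21.238; (b) c_gold ≈ 5.380

Capital per worker breaks even when investment replaces (n + δ)·k; here n + δ = 0.08.
Maximizing c = f(k) − (n+δ)·k gives f'(k) = n+δ, i.e. 0.24·3.4·k^(0.24−1) = 0.08, so k_gold = (0.24·3.4/0.08)^(1/0.76) ≈ 21.2376.
y_gold = 3.4·21.2376^0.24 ≈ 7.0792; c_gold = y_gold − 0.08·k_gold ≈ 5.3802.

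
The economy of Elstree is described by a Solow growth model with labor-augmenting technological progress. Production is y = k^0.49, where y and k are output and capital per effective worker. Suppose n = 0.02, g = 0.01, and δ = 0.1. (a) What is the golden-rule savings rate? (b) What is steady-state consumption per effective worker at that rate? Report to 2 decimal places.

(a) s_gold = 0.49; (b) c_gold ≈ 1.82

The effective depreciation rate is n + g + δ = 0.02 + 0.01 + 0.1 = 0.13.
For Cobb-Douglas, s_gold equals capital's share: s_gold = 0.49.
Golden rule sets MPK = n+g+δ: 0.49·k^(0.49−1) = 0.13, so k_gold = (0.49/0.13)^(1/0.51) ≈ 13.4868.
y_gold = 13.4868^0.49 ≈ 3.5781; c_gold = (1−0.49)·y_gold ≈ 1.8248.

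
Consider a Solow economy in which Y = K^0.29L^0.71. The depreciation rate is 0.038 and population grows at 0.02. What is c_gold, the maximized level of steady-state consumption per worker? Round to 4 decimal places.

c_gold ≈ 1.3701

The effective depreciation rate is n + δ = 0.02 + 0.038 = 0.058.
Golden rule sets MPK = n+δ: 0.29·k^(0.29−1) = 0.058, so k_gold = (0.29/0.058)^(1/0.71) ≈ 9.6486.
y_gold = 9.6486^0.29 ≈ 1.9297.
c_gold = y_gold − (n+δ)·k_gold = 1.9297 − 0.058·9.6486 ≈ 1.3701.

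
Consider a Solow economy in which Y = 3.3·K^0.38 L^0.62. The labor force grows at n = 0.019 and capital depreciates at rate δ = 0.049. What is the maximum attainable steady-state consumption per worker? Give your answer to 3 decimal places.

Capital per worker breaks even when investment replaces (n + δ)·k; here n + δ = 0.068.
Setting f'(k) = n+δ gives 0.38·3.3·k^(0.38−1) = 0.068, hence k_gold = (0.38·3.3/0.068)^(1/0.62) ≈ 110.0511.
y_gold = 3.3·110.0511^0.38 ≈ 19.6934.
c_gold = y_gold − (n+δ)·k_gold = 19.6934 − 0.068·110.0511 ≈ 12.2099.

c_gold ≈ 12.210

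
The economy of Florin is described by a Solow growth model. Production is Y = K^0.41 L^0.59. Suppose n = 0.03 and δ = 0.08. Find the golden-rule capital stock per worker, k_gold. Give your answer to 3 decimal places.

Break-even investment rate: n + δ = 0.03 + 0.08 = 0.11.
Golden rule sets MPK = n+δ: 0.41·k^(0.41−1) = 0.11, so k_gold = (0.41/0.11)^(1/0.59) ≈ 9.2995.

k_gold ≈ 9.300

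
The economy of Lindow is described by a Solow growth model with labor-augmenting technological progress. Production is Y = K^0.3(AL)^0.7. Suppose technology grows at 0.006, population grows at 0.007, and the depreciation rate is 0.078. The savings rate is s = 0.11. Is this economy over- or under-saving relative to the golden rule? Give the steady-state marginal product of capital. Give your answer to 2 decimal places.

The effective depreciation rate is n + g + δ = 0.007 + 0.006 + 0.078 = 0.091.
Steady-state k*: s·k^0.3 = 0.091·k gives k* = (0.11/0.091)^(1/0.7) ≈ 1.3111.
MPK = 0.3·1.3111^(-0.7) ≈ 0.2482.
MPK > n+g+δ = 0.091, so the economy is dynamically efficient (under-saving).

under-saving; MPK ≈ 0.25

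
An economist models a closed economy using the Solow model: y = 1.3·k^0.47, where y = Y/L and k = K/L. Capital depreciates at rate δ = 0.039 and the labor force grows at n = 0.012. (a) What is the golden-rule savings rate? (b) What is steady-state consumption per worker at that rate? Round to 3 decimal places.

The effective depreciation rate is n + δ = 0.012 + 0.039 = 0.051.
For Cobb-Douglas, s_gold equals capital's share: s_gold = 0.47.
At the golden rule the marginal product of capital equals n+δ: 0.47·1.3·k^(0.47−1) = 0.051. Solving, k_gold = (0.47·1.3/0.051)^(1/0.53) ≈ 108.3555.
y_gold = 1.3·108.3555^0.47 ≈ 11.7577; c_gold = (1−0.47)·y_gold ≈ 6.2316.

(a) s_gold = 0.470; (b) c_gold ≈ 6.232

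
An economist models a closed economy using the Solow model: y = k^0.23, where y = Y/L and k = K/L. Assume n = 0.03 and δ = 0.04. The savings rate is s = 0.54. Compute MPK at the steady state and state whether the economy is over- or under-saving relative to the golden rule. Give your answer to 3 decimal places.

n + δ = 0.03 + 0.04 = 0.07.
Steady-state k*: s·k^0.23 = 0.07·k gives k* = (0.54/0.07)^(1/0.77) ≈ 14.2014.
MPK = 0.23·14.2014^(-0.77) ≈ 0.0298.
MPK < n+δ = 0.07, so the economy is dynamically inefficient (over-saving).

over-saving; MPK ≈ 0.030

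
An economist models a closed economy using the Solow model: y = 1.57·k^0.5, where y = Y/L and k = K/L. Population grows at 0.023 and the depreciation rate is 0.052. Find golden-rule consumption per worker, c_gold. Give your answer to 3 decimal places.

c_gold ≈ 8.216

Break-even investment rate: n + δ = 0.023 + 0.052 = 0.075.
Golden rule sets MPK = n+δ: 0.5·1.57·k^(0.5−1) = 0.075, so k_gold = (0.5·1.57/0.075)^(1/0.5) ≈ 109.5511.
y_gold = 1.57·109.5511^0.5 ≈ 16.4327.
c_gold = y_gold − (n+δ)·k_gold = 16.4327 − 0.075·109.5511 ≈ 8.2163.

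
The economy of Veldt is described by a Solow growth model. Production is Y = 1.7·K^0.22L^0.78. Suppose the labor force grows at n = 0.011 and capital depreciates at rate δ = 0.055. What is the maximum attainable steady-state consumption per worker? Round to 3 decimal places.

Capital per worker breaks even when investment replaces (n + δ)·k; here n + δ = 0.066.
Golden rule sets MPK = n+δ: 0.22·1.7·k^(0.22−1) = 0.066, so k_gold = (0.22·1.7/0.066)^(1/0.78) ≈ 9.2428.
y_gold = 1.7·9.2428^0.22 ≈ 2.7728.
c_gold = y_gold − (n+δ)·k_gold = 2.7728 − 0.066·9.2428 ≈ 2.1628.

c_gold ≈ 2.163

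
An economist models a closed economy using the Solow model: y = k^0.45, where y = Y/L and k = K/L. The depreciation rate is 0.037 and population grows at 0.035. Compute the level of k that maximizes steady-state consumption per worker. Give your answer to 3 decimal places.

k_gold ≈ 27.993

Break-even investment rate: n + δ = 0.035 + 0.037 = 0.072.
Maximizing c = f(k) − (n+δ)·k gives f'(k) = n+δ, i.e. 0.45·k^(0.45−1) = 0.072, so k_gold = (0.45/0.072)^(1/0.55) ≈ 27.9933.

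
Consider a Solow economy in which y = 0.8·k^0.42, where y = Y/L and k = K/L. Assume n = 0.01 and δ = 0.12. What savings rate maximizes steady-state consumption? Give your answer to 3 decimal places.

s_gold = 0.420

Capital per worker breaks even when investment replaces (n + δ)·k; here n + δ = 0.13.
At the golden rule MPK = n+δ, and in any Cobb-Douglas steady state s = (n+δ)·k/y = MPK·k/y = capital's share 0.42.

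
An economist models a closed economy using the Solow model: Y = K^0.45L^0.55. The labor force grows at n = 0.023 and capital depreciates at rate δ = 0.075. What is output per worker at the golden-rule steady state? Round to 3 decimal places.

Capital per worker breaks even when investment replaces (n + δ)·k; here n + δ = 0.098.
At the golden rule the marginal product of capital equals n+δ: 0.45·k^(0.45−1) = 0.098. Solving, k_gold = (0.45/0.098)^(1/0.55) ≈ 15.9813.
Output: y_gold = k_gold^0.45 = 15.9813^0.45 ≈ 3.4804.

y_gold ≈ 3.480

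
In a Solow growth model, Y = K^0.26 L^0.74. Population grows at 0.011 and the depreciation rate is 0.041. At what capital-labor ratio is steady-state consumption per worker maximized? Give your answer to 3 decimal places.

k_gold ≈ 8.801

Capital per worker breaks even when investment replaces (n + δ)·k; here n + δ = 0.052.
At the golden rule the marginal product of capital equals n+δ: 0.26·k^(0.26−1) = 0.052. Solving, k_gold = (0.26/0.052)^(1/0.74) ≈ 8.8014.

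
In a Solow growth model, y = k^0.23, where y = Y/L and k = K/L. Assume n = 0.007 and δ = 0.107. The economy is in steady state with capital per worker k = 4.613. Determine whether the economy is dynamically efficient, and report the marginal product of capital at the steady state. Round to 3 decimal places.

dynamically inefficient; MPK ≈ 0.071

Capital per worker breaks even when investment replaces (n + δ)·k; here n + δ = 0.114.
MPK = 0.23·k^(0.23−1) = 0.23·4.613^(-0.77) ≈ 0.0709.
MPK < 0.114, so the economy is dynamically inefficient (over-saving).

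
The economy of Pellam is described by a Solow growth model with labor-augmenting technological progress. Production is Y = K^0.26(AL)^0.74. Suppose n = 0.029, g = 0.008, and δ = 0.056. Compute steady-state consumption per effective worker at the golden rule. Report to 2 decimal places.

c_gold ≈ 1.06

Capital per effective worker breaks even when investment replaces (n + g + δ)·k; here n + g + δ = 0.093.
Golden rule sets MPK = n+g+δ: 0.26·k^(0.26−1) = 0.093, so k_gold = (0.26/0.093)^(1/0.74) ≈ 4.0120.
y_gold = 4.0120^0.26 ≈ 1.4351.
c_gold = y_gold − (n+g+δ)·k_gold = 1.4351 − 0.093·4.0120 ≈ 1.0620.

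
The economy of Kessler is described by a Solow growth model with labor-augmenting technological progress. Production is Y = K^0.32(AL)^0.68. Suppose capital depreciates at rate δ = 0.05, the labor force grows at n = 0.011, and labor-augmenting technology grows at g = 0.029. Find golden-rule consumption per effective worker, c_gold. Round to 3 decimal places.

n + g + δ = 0.011 + 0.029 + 0.05 = 0.09.
Golden rule sets MPK = n+g+δ: 0.32·k^(0.32−1) = 0.09, so k_gold = (0.32/0.09)^(1/0.68) ≈ 6.4589.
y_gold = 6.4589^0.32 ≈ 1.8166.
c_gold = y_gold − (n+g+δ)·k_gold = 1.8166 − 0.09·6.4589 ≈ 1.2353.

c_gold ≈ 1.235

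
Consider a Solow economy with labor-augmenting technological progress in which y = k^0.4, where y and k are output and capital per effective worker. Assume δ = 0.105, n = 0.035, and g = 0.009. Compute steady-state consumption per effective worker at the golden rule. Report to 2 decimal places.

c_gold ≈ 1.16

n + g + δ = 0.035 + 0.009 + 0.105 = 0.149.
At the golden rule the marginal product of capital equals n+g+δ: 0.4·k^(0.4−1) = 0.149. Solving, k_gold = (0.4/0.149)^(1/0.6) ≈ 5.1855.
y_gold = 5.1855^0.4 ≈ 1.9316.
c_gold = y_gold − (n+g+δ)·k_gold = 1.9316 − 0.149·5.1855 ≈ 1.1590.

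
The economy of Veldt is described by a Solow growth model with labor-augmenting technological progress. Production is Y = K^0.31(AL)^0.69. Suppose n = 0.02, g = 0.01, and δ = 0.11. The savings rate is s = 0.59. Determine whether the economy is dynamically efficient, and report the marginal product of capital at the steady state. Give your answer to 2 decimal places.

dynamically inefficient; MPK ≈ 0.07

n + g + δ = 0.02 + 0.01 + 0.11 = 0.14.
Steady-state k*: s·k^0.31 = 0.14·k gives k* = (0.59/0.14)^(1/0.69) ≈ 8.0426.
MPK = 0.31·8.0426^(-0.69) ≈ 0.0736.
MPK < n+g+δ = 0.14, so the economy is dynamically inefficient (over-saving).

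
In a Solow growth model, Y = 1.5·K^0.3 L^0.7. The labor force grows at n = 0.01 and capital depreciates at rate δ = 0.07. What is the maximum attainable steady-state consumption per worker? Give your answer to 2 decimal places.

Break-even investment rate: n + δ = 0.01 + 0.07 = 0.08.
Setting f'(k) = n+δ gives 0.3·1.5·k^(0.3−1) = 0.08, hence k_gold = (0.3·1.5/0.08)^(1/0.7) ≈ 11.7924.
y_gold = 1.5·11.7924^0.3 ≈ 3.1447.
c_gold = y_gold − (n+δ)·k_gold = 3.1447 − 0.08·11.7924 ≈ 2.2013.

c_gold ≈ 2.20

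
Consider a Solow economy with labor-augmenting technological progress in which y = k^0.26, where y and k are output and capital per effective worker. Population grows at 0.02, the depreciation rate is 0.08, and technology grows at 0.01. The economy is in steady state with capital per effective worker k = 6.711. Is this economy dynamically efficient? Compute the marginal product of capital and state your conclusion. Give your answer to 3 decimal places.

The effective depreciation rate is n + g + δ = 0.02 + 0.01 + 0.08 = 0.11.
MPK = 0.26·k^(0.26−1) = 0.26·6.711^(-0.74) ≈ 0.0636.
MPK < 0.11, so the economy is dynamically inefficient (over-saving).

dynamically inefficient; MPK ≈ 0.064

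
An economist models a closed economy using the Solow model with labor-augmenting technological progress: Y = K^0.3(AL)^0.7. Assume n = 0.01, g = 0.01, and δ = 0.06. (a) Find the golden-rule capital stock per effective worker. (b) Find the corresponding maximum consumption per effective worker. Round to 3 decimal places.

(a) k_gold ≈ 6.608; (b) c_gold ≈ 1.233

Capital per effective worker breaks even when investment replaces (n + g + δ)·k; here n + g + δ = 0.08.
At the golden rule the marginal product of capital equals n+g+δ: 0.3·k^(0.3−1) = 0.08. Solving, k_gold = (0.3/0.08)^(1/0.7) ≈ 6.6076.
y_gold = 6.6076^0.3 ≈ 1.7620; c_gold = y_gold − 0.08·k_gold ≈ 1.2334.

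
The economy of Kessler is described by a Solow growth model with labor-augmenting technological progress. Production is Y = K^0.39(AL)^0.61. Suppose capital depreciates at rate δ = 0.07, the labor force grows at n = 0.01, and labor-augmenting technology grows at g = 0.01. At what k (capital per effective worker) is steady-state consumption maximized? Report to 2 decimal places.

k_gold ≈ 11.07

n + g + δ = 0.01 + 0.01 + 0.07 = 0.09.
Maximizing c = f(k) − (n+g+δ)·k gives f'(k) = n+g+δ, i.e. 0.39·k^(0.39−1) = 0.09, so k_gold = (0.39/0.09)^(1/0.61) ≈ 11.0655.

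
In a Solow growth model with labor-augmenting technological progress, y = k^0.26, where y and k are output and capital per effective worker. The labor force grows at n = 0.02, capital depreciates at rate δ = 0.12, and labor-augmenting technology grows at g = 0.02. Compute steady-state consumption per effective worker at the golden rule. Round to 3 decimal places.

Break-even investment rate: n + g + δ = 0.02 + 0.02 + 0.12 = 0.16.
At the golden rule the marginal product of capital equals n+g+δ: 0.26·k^(0.26−1) = 0.16. Solving, k_gold = (0.26/0.16)^(1/0.74) ≈ 1.9272.
y_gold = 1.9272^0.26 ≈ 1.1860.
c_gold = y_gold − (n+g+δ)·k_gold = 1.1860 − 0.16·1.9272 ≈ 0.8776.

c_gold ≈ 0.878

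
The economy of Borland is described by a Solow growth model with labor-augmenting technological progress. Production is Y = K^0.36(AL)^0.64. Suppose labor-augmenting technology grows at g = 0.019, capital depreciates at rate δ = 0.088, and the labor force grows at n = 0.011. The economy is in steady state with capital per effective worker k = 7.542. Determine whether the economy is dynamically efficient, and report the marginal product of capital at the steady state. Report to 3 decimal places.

dynamically inefficient; MPK ≈ 0.099

Break-even investment rate: n + g + δ = 0.011 + 0.019 + 0.088 = 0.118.
MPK = 0.36·k^(0.36−1) = 0.36·7.542^(-0.64) ≈ 0.0988.
MPK < 0.118, so the economy is dynamically inefficient (over-saving).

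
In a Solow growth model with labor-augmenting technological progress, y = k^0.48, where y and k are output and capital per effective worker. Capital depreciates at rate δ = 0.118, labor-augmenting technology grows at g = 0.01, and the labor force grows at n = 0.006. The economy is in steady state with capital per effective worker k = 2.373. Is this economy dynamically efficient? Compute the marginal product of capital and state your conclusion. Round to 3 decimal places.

dynamically efficient; MPK ≈ 0.306

n + g + δ = 0.006 + 0.01 + 0.118 = 0.134.
MPK = 0.48·k^(0.48−1) = 0.48·2.373^(-0.52) ≈ 0.3063.
MPK > 0.134, so the economy is dynamically efficient (under-saving).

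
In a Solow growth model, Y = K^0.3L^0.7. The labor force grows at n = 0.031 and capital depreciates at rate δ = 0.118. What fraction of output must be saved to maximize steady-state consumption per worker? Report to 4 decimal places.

s_gold = 0.3000

n + δ = 0.031 + 0.118 = 0.149.
At the golden rule MPK = n+δ, and in any Cobb-Douglas steady state s = (n+δ)·k/y = MPK·k/y = capital's share 0.3.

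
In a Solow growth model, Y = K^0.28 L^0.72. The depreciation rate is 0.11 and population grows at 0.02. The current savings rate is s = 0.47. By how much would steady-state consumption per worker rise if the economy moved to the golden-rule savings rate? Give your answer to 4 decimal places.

Break-even investment rate: n + δ = 0.02 + 0.11 = 0.13.
Current steady state (s = 0.47): k* = (0.47/0.13)^(1/0.72) ≈ 5.9596, y* = 5.9596^0.28 ≈ 1.6484, c* = (1−0.47)·1.6484 ≈ 0.8736.
Setting f'(k) = n+δ gives 0.28·k^(0.28−1) = 0.13, hence k_gold = (0.28/0.13)^(1/0.72) ≈ 2.9027.
y_gold = 2.9027^0.28 ≈ 1.3477, c_gold = y_gold − 0.13·k_gold ≈ 0.9703.
Gain: Δc = 0.9703 − 0.8736 ≈ 0.0967.

Δc ≈ 0.0967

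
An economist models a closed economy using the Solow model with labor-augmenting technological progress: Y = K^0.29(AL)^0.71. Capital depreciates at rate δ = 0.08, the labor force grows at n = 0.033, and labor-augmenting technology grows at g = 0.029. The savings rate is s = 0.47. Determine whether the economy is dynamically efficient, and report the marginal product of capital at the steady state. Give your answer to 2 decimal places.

n + g + δ = 0.033 + 0.029 + 0.08 = 0.142.
Steady-state k*: s·k^0.29 = 0.142·k gives k* = (0.47/0.142)^(1/0.71) ≈ 5.3967.
MPK = 0.29·5.3967^(-0.71) ≈ 0.0876.
MPK < n+g+δ = 0.142, so the economy is dynamically inefficient (over-saving).

dynamically inefficient; MPK ≈ 0.09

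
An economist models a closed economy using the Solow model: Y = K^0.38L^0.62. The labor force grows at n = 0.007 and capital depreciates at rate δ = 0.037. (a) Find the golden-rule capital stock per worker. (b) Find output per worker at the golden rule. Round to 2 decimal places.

The effective depreciation rate is n + δ = 0.007 + 0.037 = 0.044.
At the golden rule the marginal product of capital equals n+δ: 0.38·k^(0.38−1) = 0.044. Solving, k_gold = (0.38/0.044)^(1/0.62) ≈ 32.3751.
y_gold = 32.3751^0.38 ≈ 3.7487.

(a) k_gold ≈ 32.38; (b) y_gold ≈ 3.75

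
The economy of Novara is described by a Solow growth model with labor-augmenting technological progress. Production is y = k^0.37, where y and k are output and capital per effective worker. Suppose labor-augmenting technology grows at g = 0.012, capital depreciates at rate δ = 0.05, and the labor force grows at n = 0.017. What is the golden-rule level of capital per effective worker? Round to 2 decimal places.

k_gold ≈ 11.60

The effective depreciation rate is n + g + δ = 0.017 + 0.012 + 0.05 = 0.079.
Maximizing c = f(k) − (n+g+δ)·k gives f'(k) = n+g+δ, i.e. 0.37·k^(0.37−1) = 0.079, so k_gold = (0.37/0.079)^(1/0.63) ≈ 11.5986.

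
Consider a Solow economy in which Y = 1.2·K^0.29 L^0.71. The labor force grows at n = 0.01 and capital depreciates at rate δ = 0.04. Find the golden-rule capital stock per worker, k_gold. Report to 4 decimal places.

k_gold ≈ 15.3735

Break-even investment rate: n + δ = 0.01 + 0.04 = 0.05.
Golden rule sets MPK = n+δ: 0.29·1.2·k^(0.29−1) = 0.05, so k_gold = (0.29·1.2/0.05)^(1/0.71) ≈ 15.3735.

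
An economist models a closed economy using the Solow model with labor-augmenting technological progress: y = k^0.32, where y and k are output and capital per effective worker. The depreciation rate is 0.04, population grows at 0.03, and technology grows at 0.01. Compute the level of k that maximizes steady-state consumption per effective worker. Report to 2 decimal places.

Capital per effective worker breaks even when investment replaces (n + g + δ)·k; here n + g + δ = 0.08.
At the golden rule the marginal product of capital equals n+g+δ: 0.32·k^(0.32−1) = 0.08. Solving, k_gold = (0.32/0.08)^(1/0.68) ≈ 7.6804.

k_gold ≈ 7.68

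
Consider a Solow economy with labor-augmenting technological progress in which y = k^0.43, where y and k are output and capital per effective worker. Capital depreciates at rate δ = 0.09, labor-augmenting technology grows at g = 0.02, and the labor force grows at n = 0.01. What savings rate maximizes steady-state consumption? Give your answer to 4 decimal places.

s_gold = 0.4300

Break-even investment rate: n + g + δ = 0.01 + 0.02 + 0.09 = 0.12.
At the golden rule MPK = n+g+δ, and in any Cobb-Douglas steady state s = (n+g+δ)·k/y = MPK·k/y = capital's share 0.43.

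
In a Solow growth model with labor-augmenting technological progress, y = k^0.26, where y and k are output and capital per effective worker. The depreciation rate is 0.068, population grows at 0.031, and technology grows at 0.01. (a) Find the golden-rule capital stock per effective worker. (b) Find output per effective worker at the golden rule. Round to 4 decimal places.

(a) k_gold ≈ 3.2374; (b) y_gold ≈ 1.3572

n + g + δ = 0.031 + 0.01 + 0.068 = 0.109.
At the golden rule the marginal product of capital equals n+g+δ: 0.26·k^(0.26−1) = 0.109. Solving, k_gold = (0.26/0.109)^(1/0.74) ≈ 3.2374.
y_gold = 3.2374^0.26 ≈ 1.3572.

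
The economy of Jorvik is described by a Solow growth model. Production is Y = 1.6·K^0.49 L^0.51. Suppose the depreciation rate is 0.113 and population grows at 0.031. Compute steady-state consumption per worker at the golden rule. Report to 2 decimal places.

c_gold ≈ 4.16

The effective depreciation rate is n + δ = 0.031 + 0.113 = 0.144.
Maximizing c = f(k) − (n+δ)·k gives f'(k) = n+δ, i.e. 0.49·1.6·k^(0.49−1) = 0.144, so k_gold = (0.49·1.6/0.144)^(1/0.51) ≈ 27.7362.
y_gold = 1.6·27.7362^0.49 ≈ 8.1510.
c_gold = y_gold − (n+δ)·k_gold = 8.1510 − 0.144·27.7362 ≈ 4.1570.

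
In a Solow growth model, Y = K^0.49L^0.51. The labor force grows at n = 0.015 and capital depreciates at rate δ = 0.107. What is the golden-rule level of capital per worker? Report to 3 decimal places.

Capital per worker breaks even when investment replaces (n + δ)·k; here n + δ = 0.122.
Maximizing c = f(k) − (n+δ)·k gives f'(k) = n+δ, i.e. 0.49·k^(0.49−1) = 0.122, so k_gold = (0.49/0.122)^(1/0.51) ≈ 15.2754.

k_gold ≈ 15.275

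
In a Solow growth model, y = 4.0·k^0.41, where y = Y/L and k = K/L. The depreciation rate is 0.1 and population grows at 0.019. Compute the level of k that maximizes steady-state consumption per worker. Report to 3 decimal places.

k_gold ≈ 85.312

Break-even investment rate: n + δ = 0.019 + 0.1 = 0.119.
Maximizing c = f(k) − (n+δ)·k gives f'(k) = n+δ, i.e. 0.41·4.0·k^(0.41−1) = 0.119, so k_gold = (0.41·4.0/0.119)^(1/0.59) ≈ 85.3123.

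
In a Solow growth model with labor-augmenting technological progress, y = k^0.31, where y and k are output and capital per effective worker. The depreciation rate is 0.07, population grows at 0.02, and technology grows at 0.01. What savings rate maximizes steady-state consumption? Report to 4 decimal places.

Break-even investment rate: n + g + δ = 0.02 + 0.01 + 0.07 = 0.1.
At the golden rule MPK = n+g+δ, and in any Cobb-Douglas steady state s = (n+g+δ)·k/y = MPK·k/y = capital's share 0.31.

s_gold = 0.3100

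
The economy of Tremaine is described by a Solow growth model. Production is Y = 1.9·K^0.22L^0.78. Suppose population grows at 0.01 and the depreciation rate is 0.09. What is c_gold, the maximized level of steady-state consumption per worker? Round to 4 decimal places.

c_gold ≈ 2.2185

Break-even investment rate: n + δ = 0.01 + 0.09 = 0.1.
Golden rule sets MPK = n+δ: 0.22·1.9·k^(0.22−1) = 0.1, so k_gold = (0.22·1.9/0.1)^(1/0.78) ≈ 6.2572.
y_gold = 1.9·6.2572^0.22 ≈ 2.8442.
c_gold = y_gold − (n+δ)·k_gold = 2.8442 − 0.1·6.2572 ≈ 2.2185.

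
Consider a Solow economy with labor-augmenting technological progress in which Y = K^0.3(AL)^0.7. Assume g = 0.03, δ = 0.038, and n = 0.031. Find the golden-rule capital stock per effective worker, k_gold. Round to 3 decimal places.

n + g + δ = 0.031 + 0.03 + 0.038 = 0.099.
At the golden rule the marginal product of capital equals n+g+δ: 0.3·k^(0.3−1) = 0.099. Solving, k_gold = (0.3/0.099)^(1/0.7) ≈ 4.8735.

k_gold ≈ 4.873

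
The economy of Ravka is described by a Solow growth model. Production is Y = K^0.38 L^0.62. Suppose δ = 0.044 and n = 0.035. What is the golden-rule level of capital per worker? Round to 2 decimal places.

k_gold ≈ 12.60

The effective depreciation rate is n + δ = 0.035 + 0.044 = 0.079.
Maximizing c = f(k) − (n+δ)·k gives f'(k) = n+δ, i.e. 0.38·k^(0.38−1) = 0.079, so k_gold = (0.38/0.079)^(1/0.62) ≈ 12.5966.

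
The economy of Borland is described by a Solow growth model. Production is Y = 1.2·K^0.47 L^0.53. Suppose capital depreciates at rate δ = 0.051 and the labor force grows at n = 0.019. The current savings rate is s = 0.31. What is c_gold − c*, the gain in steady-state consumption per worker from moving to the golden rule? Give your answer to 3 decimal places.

n + δ = 0.019 + 0.051 = 0.07.
Current steady state (s = 0.31): k* = (0.31·1.2/0.07)^(1/0.53) ≈ 23.3757, y* = 1.2·23.3757^0.47 ≈ 5.2784, c* = (1−0.31)·5.2784 ≈ 3.6421.
Golden rule sets MPK = n+δ: 0.47·1.2·k^(0.47−1) = 0.07, so k_gold = (0.47·1.2/0.07)^(1/0.53) ≈ 51.2596.
y_gold = 1.2·51.2596^0.47 ≈ 7.6344, c_gold = y_gold − 0.07·k_gold ≈ 4.0462.
Gain: Δc = 4.0462 − 3.6421 ≈ 0.4042.

Δc ≈ 0.404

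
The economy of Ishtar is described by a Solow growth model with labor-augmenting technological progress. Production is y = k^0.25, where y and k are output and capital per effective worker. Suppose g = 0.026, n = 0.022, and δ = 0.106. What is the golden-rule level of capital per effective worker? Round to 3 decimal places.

k_gold ≈ 1.908

Break-even investment rate: n + g + δ = 0.022 + 0.026 + 0.106 = 0.154.
At the golden rule the marginal product of capital equals n+g+δ: 0.25·k^(0.25−1) = 0.154. Solving, k_gold = (0.25/0.154)^(1/0.75) ≈ 1.9079.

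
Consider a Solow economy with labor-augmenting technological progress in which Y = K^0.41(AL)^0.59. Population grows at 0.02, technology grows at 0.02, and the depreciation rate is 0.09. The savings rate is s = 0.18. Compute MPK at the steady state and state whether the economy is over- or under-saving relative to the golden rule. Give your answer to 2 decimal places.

The effective depreciation rate is n + g + δ = 0.02 + 0.02 + 0.09 = 0.13.
Steady-state k*: s·k^0.41 = 0.13·k gives k* = (0.18/0.13)^(1/0.59) ≈ 1.7360.
MPK = 0.41·1.7360^(-0.59) ≈ 0.2961.
MPK > n+g+δ = 0.13, so the economy is dynamically efficient (under-saving).

under-saving; MPK ≈ 0.30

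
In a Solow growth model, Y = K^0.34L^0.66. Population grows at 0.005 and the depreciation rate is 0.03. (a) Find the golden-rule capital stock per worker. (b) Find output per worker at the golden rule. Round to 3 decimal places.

The effective depreciation rate is n + δ = 0.005 + 0.03 = 0.035.
Golden rule sets MPK = n+δ: 0.34·k^(0.34−1) = 0.035, so k_gold = (0.34/0.035)^(1/0.66) ≈ 31.3384.
y_gold = 31.3384^0.34 ≈ 3.2260.

(a) k_gold ≈ 31.338; (b) y_gold ≈ 3.226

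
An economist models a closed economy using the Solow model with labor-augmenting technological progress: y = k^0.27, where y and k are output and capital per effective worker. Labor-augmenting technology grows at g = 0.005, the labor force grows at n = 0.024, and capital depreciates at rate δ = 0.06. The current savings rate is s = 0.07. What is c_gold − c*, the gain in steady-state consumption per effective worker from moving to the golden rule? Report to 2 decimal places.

The effective depreciation rate is n + g + δ = 0.024 + 0.005 + 0.06 = 0.089.
Current steady state (s = 0.07): k* = (0.07/0.089)^(1/0.73) ≈ 0.7197, y* = 0.7197^0.27 ≈ 0.9150, c* = (1−0.07)·0.9150 ≈ 0.8510.
Maximizing c = f(k) − (n+g+δ)·k gives f'(k) = n+g+δ, i.e. 0.27·k^(0.27−1) = 0.089, so k_gold = (0.27/0.089)^(1/0.73) ≈ 4.5734.
y_gold = 4.5734^0.27 ≈ 1.5075, c_gold = y_gold − 0.089·k_gold ≈ 1.1005.
Gain: Δc = 1.1005 − 0.8510 ≈ 0.2495.

Δc ≈ 0.25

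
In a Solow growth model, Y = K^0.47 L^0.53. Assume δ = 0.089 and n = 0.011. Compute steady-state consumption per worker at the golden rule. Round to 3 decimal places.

c_gold ≈ 2.091

n + δ = 0.011 + 0.089 = 0.1.
Golden rule sets MPK = n+δ: 0.47·k^(0.47−1) = 0.1, so k_gold = (0.47/0.1)^(1/0.53) ≈ 18.5400.
y_gold = 18.5400^0.47 ≈ 3.9447.
c_gold = y_gold − (n+δ)·k_gold = 3.9447 − 0.1·18.5400 ≈ 2.0907.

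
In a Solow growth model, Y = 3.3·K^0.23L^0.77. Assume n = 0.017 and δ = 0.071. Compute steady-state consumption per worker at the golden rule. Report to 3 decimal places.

Break-even investment rate: n + δ = 0.017 + 0.071 = 0.088.
At the golden rule the marginal product of capital equals n+δ: 0.23·3.3·k^(0.23−1) = 0.088. Solving, k_gold = (0.23·3.3/0.088)^(1/0.77) ≈ 16.4162.
y_gold = 3.3·16.4162^0.23 ≈ 6.2810.
c_gold = y_gold − (n+δ)·k_gold = 6.2810 − 0.088·16.4162 ≈ 4.8363.

c_gold ≈ 4.836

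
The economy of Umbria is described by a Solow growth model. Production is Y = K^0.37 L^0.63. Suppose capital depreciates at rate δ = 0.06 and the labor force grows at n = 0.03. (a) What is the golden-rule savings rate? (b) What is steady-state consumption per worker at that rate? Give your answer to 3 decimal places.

The effective depreciation rate is n + δ = 0.03 + 0.06 = 0.09.
For Cobb-Douglas, s_gold equals capital's share: s_gold = 0.37.
Maximizing c = f(k) − (n+δ)·k gives f'(k) = n+δ, i.e. 0.37·k^(0.37−1) = 0.09, so k_gold = (0.37/0.09)^(1/0.63) ≈ 9.4306.
y_gold = 9.4306^0.37 ≈ 2.2939; c_gold = (1−0.37)·y_gold ≈ 1.4452.

(a) s_gold = 0.370; (b) c_gold ≈ 1.445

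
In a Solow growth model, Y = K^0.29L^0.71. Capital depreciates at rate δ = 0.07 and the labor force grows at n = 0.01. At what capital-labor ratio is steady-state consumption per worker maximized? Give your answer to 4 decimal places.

Break-even investment rate: n + δ = 0.01 + 0.07 = 0.08.
Maximizing c = f(k) − (n+δ)·k gives f'(k) = n+δ, i.e. 0.29·k^(0.29−1) = 0.08, so k_gold = (0.29/0.08)^(1/0.71) ≈ 6.1342.

k_gold ≈ 6.1342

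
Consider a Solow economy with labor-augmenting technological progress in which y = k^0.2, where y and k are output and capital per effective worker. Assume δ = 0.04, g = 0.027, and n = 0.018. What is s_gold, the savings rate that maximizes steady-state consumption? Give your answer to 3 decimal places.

s_gold = 0.200

Capital per effective worker breaks even when investment replaces (n + g + δ)·k; here n + g + δ = 0.085.
At the golden rule MPK = n+g+δ, and in any Cobb-Douglas steady state s = (n+g+δ)·k/y = MPK·k/y = capital's share 0.2.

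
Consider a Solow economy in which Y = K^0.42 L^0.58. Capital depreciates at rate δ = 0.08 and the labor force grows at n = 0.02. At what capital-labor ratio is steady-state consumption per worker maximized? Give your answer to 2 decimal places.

The effective depreciation rate is n + δ = 0.02 + 0.08 = 0.1.
Maximizing c = f(k) − (n+δ)·k gives f'(k) = n+δ, i.e. 0.42·k^(0.42−1) = 0.1, so k_gold = (0.42/0.1)^(1/0.58) ≈ 11.8732.

k_gold ≈ 11.87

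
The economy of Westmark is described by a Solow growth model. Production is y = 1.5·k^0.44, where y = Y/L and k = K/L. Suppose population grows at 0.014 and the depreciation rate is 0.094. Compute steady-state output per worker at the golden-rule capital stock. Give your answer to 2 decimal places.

y_gold ≈ 6.22

n + δ = 0.014 + 0.094 = 0.108.
Golden rule sets MPK = n+δ: 0.44·1.5·k^(0.44−1) = 0.108, so k_gold = (0.44·1.5/0.108)^(1/0.56) ≈ 25.3388.
Output: y_gold = 1.5·k_gold^0.44 = 1.5·25.3388^0.44 ≈ 6.2195.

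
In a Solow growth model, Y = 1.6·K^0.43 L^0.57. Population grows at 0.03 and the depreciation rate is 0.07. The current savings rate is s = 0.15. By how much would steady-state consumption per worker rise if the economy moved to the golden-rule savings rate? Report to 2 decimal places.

Break-even investment rate: n + δ = 0.03 + 0.07 = 0.1.
Current steady state (s = 0.15): k* = (0.15·1.6/0.1)^(1/0.57) ≈ 4.6456, y* = 1.6·4.6456^0.43 ≈ 3.0970, c* = (1−0.15)·3.0970 ≈ 2.6325.
Golden rule sets MPK = n+δ: 0.43·1.6·k^(0.43−1) = 0.1, so k_gold = (0.43·1.6/0.1)^(1/0.57) ≈ 29.4750.
y_gold = 1.6·29.4750^0.43 ≈ 6.8546, c_gold = y_gold − 0.1·k_gold ≈ 3.9071.
Gain: Δc = 3.9071 − 2.6325 ≈ 1.2747.

Δc ≈ 1.27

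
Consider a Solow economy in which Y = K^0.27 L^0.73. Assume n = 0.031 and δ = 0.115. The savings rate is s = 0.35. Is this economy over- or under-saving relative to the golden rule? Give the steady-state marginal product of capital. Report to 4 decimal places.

over-saving; MPK ≈ 0.1126

n + δ = 0.031 + 0.115 = 0.146.
Steady-state k*: s·k^0.27 = 0.146·k gives k* = (0.35/0.146)^(1/0.73) ≈ 3.3125.
MPK = 0.27·3.3125^(-0.73) ≈ 0.1126.
MPK < n+δ = 0.146, so the economy is dynamically inefficient (over-saving).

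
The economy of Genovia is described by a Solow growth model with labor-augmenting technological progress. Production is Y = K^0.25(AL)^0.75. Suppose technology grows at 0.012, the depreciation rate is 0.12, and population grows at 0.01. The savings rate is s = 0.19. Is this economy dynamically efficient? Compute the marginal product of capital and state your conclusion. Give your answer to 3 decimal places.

Capital per effective worker breaks even when investment replaces (n + g + δ)·k; here n + g + δ = 0.142.
Steady-state k*: s·k^0.25 = 0.142·k gives k* = (0.19/0.142)^(1/0.75) ≈ 1.4744.
MPK = 0.25·1.4744^(-0.75) ≈ 0.1868.
MPK > n+g+δ = 0.142, so the economy is dynamically efficient (under-saving).

dynamically efficient; MPK ≈ 0.187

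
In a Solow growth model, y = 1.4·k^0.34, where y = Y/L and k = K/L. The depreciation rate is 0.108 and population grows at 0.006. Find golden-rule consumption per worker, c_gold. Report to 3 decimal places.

Break-even investment rate: n + δ = 0.006 + 0.108 = 0.114.
Maximizing c = f(k) − (n+δ)·k gives f'(k) = n+δ, i.e. 0.34·1.4·k^(0.34−1) = 0.114, so k_gold = (0.34·1.4/0.114)^(1/0.66) ≈ 8.7188.
y_gold = 1.4·8.7188^0.34 ≈ 2.9234.
c_gold = y_gold − (n+δ)·k_gold = 2.9234 − 0.114·8.7188 ≈ 1.9294.

c_gold ≈ 1.929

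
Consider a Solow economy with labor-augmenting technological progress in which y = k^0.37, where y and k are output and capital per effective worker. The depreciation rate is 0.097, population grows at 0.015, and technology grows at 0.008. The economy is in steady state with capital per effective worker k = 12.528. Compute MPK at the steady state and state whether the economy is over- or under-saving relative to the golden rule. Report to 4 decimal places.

n + g + δ = 0.015 + 0.008 + 0.097 = 0.12.
MPK = 0.37·k^(0.37−1) = 0.37·12.528^(-0.63) ≈ 0.0753.
MPK < 0.12, so the economy is dynamically inefficient (over-saving).

over-saving; MPK ≈ 0.0753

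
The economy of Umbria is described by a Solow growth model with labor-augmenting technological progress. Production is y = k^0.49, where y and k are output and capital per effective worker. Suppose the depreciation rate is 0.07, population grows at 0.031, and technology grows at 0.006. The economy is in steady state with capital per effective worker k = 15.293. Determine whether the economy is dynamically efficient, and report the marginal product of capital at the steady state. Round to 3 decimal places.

dynamically efficient; MPK ≈ 0.122

The effective depreciation rate is n + g + δ = 0.031 + 0.006 + 0.07 = 0.107.
MPK = 0.49·k^(0.49−1) = 0.49·15.293^(-0.51) ≈ 0.1219.
MPK > 0.107, so the economy is dynamically efficient (under-saving).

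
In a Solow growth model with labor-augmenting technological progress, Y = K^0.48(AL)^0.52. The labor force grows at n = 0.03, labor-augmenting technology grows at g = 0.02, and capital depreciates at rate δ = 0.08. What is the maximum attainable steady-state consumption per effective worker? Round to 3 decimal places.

c_gold ≈ 1.736

Capital per effective worker breaks even when investment replaces (n + g + δ)·k; here n + g + δ = 0.13.
Setting f'(k) = n+g+δ gives 0.48·k^(0.48−1) = 0.13, hence k_gold = (0.48/0.13)^(1/0.52) ≈ 12.3298.
y_gold = 12.3298^0.48 ≈ 3.3393.
c_gold = y_gold − (n+g+δ)·k_gold = 3.3393 − 0.13·12.3298 ≈ 1.7365.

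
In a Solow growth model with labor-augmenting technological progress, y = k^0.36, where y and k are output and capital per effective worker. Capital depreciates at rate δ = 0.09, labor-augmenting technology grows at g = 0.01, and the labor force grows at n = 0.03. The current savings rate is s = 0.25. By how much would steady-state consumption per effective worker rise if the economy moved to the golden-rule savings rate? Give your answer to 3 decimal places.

Capital per effective worker breaks even when investment replaces (n + g + δ)·k; here n + g + δ = 0.13.
Current steady state (s = 0.25): k* = (0.25/0.13)^(1/0.64) ≈ 2.7781, y* = 2.7781^0.36 ≈ 1.4446, c* = (1−0.25)·1.4446 ≈ 1.0835.
At the golden rule the marginal product of capital equals n+g+δ: 0.36·k^(0.36−1) = 0.13. Solving, k_gold = (0.36/0.13)^(1/0.64) ≈ 4.9112.
y_gold = 4.9112^0.36 ≈ 1.7735, c_gold = y_gold − 0.13·k_gold ≈ 1.1350.
Gain: Δc = 1.1350 − 1.0835 ≈ 0.0516.

Δc ≈ 0.052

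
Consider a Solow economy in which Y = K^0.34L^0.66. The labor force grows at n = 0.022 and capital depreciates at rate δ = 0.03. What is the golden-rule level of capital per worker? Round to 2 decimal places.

k_gold ≈ 17.20

Capital per worker breaks even when investment replaces (n + δ)·k; here n + δ = 0.052.
Golden rule sets MPK = n+δ: 0.34·k^(0.34−1) = 0.052, so k_gold = (0.34/0.052)^(1/0.66) ≈ 17.2016.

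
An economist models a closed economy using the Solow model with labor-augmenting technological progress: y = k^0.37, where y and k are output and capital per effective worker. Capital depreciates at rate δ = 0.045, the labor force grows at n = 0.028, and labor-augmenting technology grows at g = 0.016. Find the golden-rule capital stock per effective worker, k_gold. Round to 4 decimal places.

Break-even investment rate: n + g + δ = 0.028 + 0.016 + 0.045 = 0.089.
Golden rule sets MPK = n+g+δ: 0.37·k^(0.37−1) = 0.089, so k_gold = (0.37/0.089)^(1/0.63) ≈ 9.5993.

k_gold ≈ 9.5993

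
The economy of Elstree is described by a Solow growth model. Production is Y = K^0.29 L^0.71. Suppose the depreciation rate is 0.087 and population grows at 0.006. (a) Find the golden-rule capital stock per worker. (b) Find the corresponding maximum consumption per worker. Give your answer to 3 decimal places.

The effective depreciation rate is n + δ = 0.006 + 0.087 = 0.093.
Maximizing c = f(k) − (n+δ)·k gives f'(k) = n+δ, i.e. 0.29·k^(0.29−1) = 0.093, so k_gold = (0.29/0.093)^(1/0.71) ≈ 4.9620.
y_gold = 4.9620^0.29 ≈ 1.5913; c_gold = y_gold − 0.093·k_gold ≈ 1.1298.

(a) k_gold ≈ 4.962; (b) c_gold ≈ 1.130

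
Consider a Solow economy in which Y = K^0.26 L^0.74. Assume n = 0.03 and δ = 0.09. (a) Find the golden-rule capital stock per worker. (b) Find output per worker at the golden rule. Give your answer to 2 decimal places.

(a) k_gold ≈ 2.84; (b) y_gold ≈ 1.31

n + δ = 0.03 + 0.09 = 0.12.
Maximizing c = f(k) − (n+δ)·k gives f'(k) = n+δ, i.e. 0.26·k^(0.26−1) = 0.12, so k_gold = (0.26/0.12)^(1/0.74) ≈ 2.8430.
y_gold = 2.8430^0.26 ≈ 1.3121.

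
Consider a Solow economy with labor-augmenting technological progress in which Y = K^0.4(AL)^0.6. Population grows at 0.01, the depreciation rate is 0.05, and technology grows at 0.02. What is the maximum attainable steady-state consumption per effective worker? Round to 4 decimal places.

Break-even investment rate: n + g + δ = 0.01 + 0.02 + 0.05 = 0.08.
Setting f'(k) = n+g+δ gives 0.4·k^(0.4−1) = 0.08, hence k_gold = (0.4/0.08)^(1/0.6) ≈ 14.6201.
y_gold = 14.6201^0.4 ≈ 2.9240.
c_gold = y_gold − (n+g+δ)·k_gold = 2.9240 − 0.08·14.6201 ≈ 1.7544.

c_gold ≈ 1.7544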